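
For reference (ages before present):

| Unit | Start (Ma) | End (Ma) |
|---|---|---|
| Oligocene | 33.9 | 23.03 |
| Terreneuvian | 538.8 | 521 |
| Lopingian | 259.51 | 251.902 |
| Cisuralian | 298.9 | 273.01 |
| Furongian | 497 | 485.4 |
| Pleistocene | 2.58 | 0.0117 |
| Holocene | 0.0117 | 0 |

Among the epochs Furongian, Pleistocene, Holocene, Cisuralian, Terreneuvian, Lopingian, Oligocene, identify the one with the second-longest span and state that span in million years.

Start − end for each: Furongian 497 − 485.4 = 11.6; Pleistocene 2.58 − 0.0117 = 2.5683; Holocene 0.0117 − 0 = 0.0117; Cisuralian 298.9 − 273.01 = 25.89; Terreneuvian 538.8 − 521 = 17.8; Lopingian 259.51 − 251.902 = 7.608; Oligocene 33.9 − 23.03 = 10.87.
Ranking these from longest: Cisuralian > Terreneuvian > Furongian > Oligocene > Lopingian > Pleistocene > Holocene.
Position 2 in that ranking is Terreneuvian, which lasted 17.8 Myr.

Terreneuvian, 17.8 million years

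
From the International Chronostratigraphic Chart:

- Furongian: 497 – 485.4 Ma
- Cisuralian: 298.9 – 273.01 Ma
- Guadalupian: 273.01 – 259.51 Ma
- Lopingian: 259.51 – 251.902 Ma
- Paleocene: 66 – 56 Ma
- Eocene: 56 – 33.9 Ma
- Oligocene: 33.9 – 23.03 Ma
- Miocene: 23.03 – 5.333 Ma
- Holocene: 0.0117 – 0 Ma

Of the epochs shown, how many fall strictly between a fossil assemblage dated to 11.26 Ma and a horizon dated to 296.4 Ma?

The older date is 296.4 Ma and the younger is 11.26 Ma.
Epochs with start < 296.4 and end > 11.26 Ma: Guadalupian (273.01–259.51), Lopingian (259.51–251.902), Paleocene (66–56), Eocene (56–33.9), Oligocene (33.9–23.03).
That is 5 complete epochs.

5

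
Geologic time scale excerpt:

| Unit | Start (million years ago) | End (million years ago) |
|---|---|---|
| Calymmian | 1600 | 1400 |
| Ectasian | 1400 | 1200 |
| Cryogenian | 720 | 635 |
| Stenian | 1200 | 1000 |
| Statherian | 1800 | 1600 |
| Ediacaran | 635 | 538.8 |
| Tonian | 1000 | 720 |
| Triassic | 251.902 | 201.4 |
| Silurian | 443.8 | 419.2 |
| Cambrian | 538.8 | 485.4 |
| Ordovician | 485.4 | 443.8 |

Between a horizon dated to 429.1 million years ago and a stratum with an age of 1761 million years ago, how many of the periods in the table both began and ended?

The older date is 1761 Ma and the younger is 429.1 Ma.
Periods with start < 1761 and end > 429.1 Ma: Calymmian (1600–1400), Ectasian (1400–1200), Stenian (1200–1000), Tonian (1000–720), Cryogenian (720–635), Ediacaran (635–538.8), Cambrian (538.8–485.4), Ordovician (485.4–443.8).
That is 8 complete periods.

8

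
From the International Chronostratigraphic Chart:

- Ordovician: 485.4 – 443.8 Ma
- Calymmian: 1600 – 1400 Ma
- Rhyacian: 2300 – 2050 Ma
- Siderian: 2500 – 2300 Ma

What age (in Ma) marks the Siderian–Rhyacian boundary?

The Siderian ends and the Rhyacian begins at 2300 Ma.

2300 Ma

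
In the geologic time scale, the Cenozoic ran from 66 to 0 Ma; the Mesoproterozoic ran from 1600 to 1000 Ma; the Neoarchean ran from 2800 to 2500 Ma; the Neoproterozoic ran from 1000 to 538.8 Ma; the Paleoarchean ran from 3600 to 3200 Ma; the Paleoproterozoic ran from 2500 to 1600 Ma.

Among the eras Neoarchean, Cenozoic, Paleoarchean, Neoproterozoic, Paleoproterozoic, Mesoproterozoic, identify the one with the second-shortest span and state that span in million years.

Neoarchean, 300 million years

Durations: Neoarchean 300; Cenozoic 66; Paleoarchean 400; Neoproterozoic 461.2; Paleoproterozoic 900; Mesoproterozoic 600 Myr.
Sorted shortest-first: Cenozoic (66), Neoarchean (300), Paleoarchean (400), Neoproterozoic (461.2), Mesoproterozoic (600), Paleoproterozoic (900).
The second shortest is Neoarchean at 300 Myr.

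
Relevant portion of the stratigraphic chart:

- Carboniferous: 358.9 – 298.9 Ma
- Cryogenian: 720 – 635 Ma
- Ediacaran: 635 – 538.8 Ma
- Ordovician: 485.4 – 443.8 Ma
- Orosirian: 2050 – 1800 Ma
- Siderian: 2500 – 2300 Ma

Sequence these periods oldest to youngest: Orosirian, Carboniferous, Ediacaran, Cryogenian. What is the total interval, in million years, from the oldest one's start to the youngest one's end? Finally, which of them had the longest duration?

From the excerpt: Orosirian 2050–1800; Carboniferous 358.9–298.9; Ediacaran 635–538.8; Cryogenian 720–635 (Ma).
Larger Ma is earlier, so the oldest is Orosirian and the youngest is Carboniferous; oldest to youngest: Orosirian, Cryogenian, Ediacaran, Carboniferous.
Oldest start 2050 minus youngest end 298.9 gives 1751.1 Myr overall.
Individual lengths (start − end): Ediacaran 96.2; Carboniferous 60; Orosirian 250; Cryogenian 85. The largest is Orosirian at 250 Myr.

Orosirian → Cryogenian → Ediacaran → Carboniferous; total span 1751.1 Myr; longest is Orosirian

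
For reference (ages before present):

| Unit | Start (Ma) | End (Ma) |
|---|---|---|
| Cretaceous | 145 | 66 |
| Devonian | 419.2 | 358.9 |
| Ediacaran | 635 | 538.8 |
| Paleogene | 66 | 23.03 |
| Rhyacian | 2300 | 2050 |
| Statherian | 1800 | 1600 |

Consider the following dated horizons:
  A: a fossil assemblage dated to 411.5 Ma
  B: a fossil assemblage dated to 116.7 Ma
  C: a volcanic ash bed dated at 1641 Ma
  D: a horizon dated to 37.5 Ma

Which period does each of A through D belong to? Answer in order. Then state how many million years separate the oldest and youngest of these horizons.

A — Devonian; B — Cretaceous; C — Statherian; D — Paleogene; span 1603.5 million years

Match each age against the start–end ranges in the excerpt: A = 411.5 Ma → Devonian (419.2–358.9); B = 116.7 Ma → Cretaceous (145–66); C = 1641 Ma → Statherian (1800–1600); D = 37.5 Ma → Paleogene (66–23.03).
The largest age is 1641 Ma and the smallest is 37.5 Ma; their difference is 1603.5 Myr.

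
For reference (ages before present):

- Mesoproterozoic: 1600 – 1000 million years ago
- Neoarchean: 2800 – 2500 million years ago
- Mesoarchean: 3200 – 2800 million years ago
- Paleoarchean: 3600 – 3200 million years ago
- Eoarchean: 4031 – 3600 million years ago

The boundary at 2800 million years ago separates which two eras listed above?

Mesoarchean and Neoarchean

The Mesoarchean ends at 2800 million years ago and the Neoarchean begins at 2800 million years ago, so they share that boundary.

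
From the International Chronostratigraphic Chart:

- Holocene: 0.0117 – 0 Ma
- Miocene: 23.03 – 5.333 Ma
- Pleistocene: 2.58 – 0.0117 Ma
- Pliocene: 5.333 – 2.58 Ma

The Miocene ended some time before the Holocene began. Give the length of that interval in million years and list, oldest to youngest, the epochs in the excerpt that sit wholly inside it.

5.3213 million years; Pliocene, Pleistocene

End of Miocene = 5.333 Ma; start of Holocene = 0.0117 Ma.
Gap = 5.333 − 0.0117 = 5.3213 Myr.
Epochs wholly inside 5.333–0.0117 Ma: Pliocene (5.333–2.58), Pleistocene (2.58–0.0117).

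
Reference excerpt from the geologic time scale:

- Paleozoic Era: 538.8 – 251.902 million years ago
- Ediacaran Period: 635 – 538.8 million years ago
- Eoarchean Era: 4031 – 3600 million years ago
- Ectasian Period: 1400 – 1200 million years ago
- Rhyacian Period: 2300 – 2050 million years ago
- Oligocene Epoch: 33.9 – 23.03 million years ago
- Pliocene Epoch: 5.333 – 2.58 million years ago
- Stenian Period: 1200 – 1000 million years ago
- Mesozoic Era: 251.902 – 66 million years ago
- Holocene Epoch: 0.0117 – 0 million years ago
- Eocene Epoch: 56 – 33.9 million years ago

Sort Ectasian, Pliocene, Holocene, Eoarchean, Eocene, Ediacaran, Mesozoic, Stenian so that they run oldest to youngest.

The oldest of these is Eoarchean (starts 4031 Ma) and the youngest is Holocene (ends 0 Ma).
In between, by decreasing start age: Ectasian (1400), Stenian (1200), Ediacaran (635), Mesozoic (251.902), Eocene (56), Pliocene (5.333).

Eoarchean, Ectasian, Stenian, Ediacaran, Mesozoic, Eocene, Pliocene, Holocene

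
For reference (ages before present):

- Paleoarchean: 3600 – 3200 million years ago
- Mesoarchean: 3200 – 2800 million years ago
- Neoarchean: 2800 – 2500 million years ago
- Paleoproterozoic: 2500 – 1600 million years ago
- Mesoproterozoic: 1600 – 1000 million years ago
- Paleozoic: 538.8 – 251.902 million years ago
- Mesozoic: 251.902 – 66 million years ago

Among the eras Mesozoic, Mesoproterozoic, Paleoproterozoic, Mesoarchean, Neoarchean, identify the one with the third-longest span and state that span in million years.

Durations: Mesozoic 185.902; Mesoproterozoic 600; Paleoproterozoic 900; Mesoarchean 400; Neoarchean 300 Myr.
Sorted longest-first: Paleoproterozoic (900), Mesoproterozoic (600), Mesoarchean (400), Neoarchean (300), Mesozoic (185.902).
The third longest is Mesoarchean at 400 Myr.

Mesoarchean, 400 million years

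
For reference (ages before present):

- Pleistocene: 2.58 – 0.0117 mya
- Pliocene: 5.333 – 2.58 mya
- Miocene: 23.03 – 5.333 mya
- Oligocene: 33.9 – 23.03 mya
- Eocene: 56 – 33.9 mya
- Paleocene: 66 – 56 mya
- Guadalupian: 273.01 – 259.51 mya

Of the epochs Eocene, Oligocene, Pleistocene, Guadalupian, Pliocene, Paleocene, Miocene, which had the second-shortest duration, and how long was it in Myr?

Durations: Eocene 22.1; Oligocene 10.87; Pleistocene 2.5683; Guadalupian 13.5; Pliocene 2.753; Paleocene 10; Miocene 17.697 Myr.
Sorted shortest-first: Pleistocene (2.5683), Pliocene (2.753), Paleocene (10), Oligocene (10.87), Guadalupian (13.5), Miocene (17.697), Eocene (22.1).
The second shortest is Pliocene at 2.753 Myr.

Pliocene, 2.753 million years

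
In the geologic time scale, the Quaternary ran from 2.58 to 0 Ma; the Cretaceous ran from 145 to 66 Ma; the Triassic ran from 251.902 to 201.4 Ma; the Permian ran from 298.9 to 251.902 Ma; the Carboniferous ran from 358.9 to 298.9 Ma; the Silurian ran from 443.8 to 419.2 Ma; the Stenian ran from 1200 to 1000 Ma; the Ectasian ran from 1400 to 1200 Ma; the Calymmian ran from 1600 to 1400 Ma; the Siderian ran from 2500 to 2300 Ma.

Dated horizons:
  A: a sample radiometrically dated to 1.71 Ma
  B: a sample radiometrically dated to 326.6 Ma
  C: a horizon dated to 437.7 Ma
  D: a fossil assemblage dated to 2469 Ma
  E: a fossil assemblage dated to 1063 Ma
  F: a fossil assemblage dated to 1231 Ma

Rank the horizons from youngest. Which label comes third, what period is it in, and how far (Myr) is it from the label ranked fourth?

C, in the Silurian; 625.3 million years to E

Sorted youngest-first by Ma: A (1.71), B (326.6), C (437.7), E (1063), F (1231), D (2469).
The third youngest is C at 437.7 Ma, which lies in 443.8–419.2 Ma: the Silurian.
The fourth youngest is E at 1063 Ma; separation = |437.7 − 1063| = 625.3 Myr.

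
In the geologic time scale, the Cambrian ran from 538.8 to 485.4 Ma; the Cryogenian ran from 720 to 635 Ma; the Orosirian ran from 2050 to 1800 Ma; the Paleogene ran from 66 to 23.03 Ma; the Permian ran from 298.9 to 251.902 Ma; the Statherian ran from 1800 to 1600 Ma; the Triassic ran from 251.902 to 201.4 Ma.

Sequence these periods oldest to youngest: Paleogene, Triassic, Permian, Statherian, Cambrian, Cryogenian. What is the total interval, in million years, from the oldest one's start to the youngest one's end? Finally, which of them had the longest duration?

From the excerpt: Paleogene 66–23.03; Triassic 251.902–201.4; Permian 298.9–251.902; Statherian 1800–1600; Cambrian 538.8–485.4; Cryogenian 720–635 (Ma).
Larger Ma is earlier, so the oldest is Statherian and the youngest is Paleogene; oldest to youngest: Statherian, Cryogenian, Cambrian, Permian, Triassic, Paleogene.
Oldest start 1800 minus youngest end 23.03 gives 1776.97 Myr overall.
Individual lengths (start − end): Paleogene 42.97; Triassic 50.502; Cambrian 53.4; Statherian 200; Permian 46.998; Cryogenian 85. The largest is Statherian at 200 Myr.

Statherian, Cryogenian, Cambrian, Permian, Triassic, Paleogene; total span 1776.97 Myr; longest is Statherian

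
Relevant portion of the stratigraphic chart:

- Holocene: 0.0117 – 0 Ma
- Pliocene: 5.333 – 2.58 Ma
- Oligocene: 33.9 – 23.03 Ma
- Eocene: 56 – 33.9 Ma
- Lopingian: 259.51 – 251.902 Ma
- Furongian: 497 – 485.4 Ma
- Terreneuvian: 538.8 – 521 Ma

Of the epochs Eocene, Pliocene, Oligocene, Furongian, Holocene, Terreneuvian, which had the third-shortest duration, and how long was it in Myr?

Durations: Eocene 22.1; Pliocene 2.753; Oligocene 10.87; Furongian 11.6; Holocene 0.0117; Terreneuvian 17.8 Myr.
Sorted shortest-first: Holocene (0.0117), Pliocene (2.753), Oligocene (10.87), Furongian (11.6), Terreneuvian (17.8), Eocene (22.1).
The third shortest is Oligocene at 10.87 Myr.

Oligocene, 10.87 million years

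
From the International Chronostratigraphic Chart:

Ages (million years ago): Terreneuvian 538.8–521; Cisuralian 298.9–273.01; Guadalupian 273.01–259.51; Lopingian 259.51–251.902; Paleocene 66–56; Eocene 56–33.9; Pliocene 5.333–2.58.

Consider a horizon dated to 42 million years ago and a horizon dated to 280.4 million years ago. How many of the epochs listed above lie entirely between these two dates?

280.4 Ma sits inside the Cisuralian (298.9–273.01) and 42 Ma inside the Eocene (56–33.9); neither of those is wholly between the two dates.
The listed epochs lying completely between them are Guadalupian, Lopingian, Paleocene — 3 in all.

3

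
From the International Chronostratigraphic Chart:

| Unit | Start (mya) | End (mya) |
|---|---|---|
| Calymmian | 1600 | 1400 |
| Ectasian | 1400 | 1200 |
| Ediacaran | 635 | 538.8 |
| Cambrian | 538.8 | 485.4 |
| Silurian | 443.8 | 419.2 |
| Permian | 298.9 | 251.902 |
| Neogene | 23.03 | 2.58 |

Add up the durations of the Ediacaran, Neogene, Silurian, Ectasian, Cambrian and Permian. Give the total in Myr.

441.648 million years

Each duration: Ediacaran = 96.2; Neogene = 20.45; Silurian = 24.6; Ectasian = 200; Cambrian = 53.4; Permian = 46.998.
Sum: 96.2 + 20.45 + 24.6 + 200 + 53.4 + 46.998 = 441.648 Myr.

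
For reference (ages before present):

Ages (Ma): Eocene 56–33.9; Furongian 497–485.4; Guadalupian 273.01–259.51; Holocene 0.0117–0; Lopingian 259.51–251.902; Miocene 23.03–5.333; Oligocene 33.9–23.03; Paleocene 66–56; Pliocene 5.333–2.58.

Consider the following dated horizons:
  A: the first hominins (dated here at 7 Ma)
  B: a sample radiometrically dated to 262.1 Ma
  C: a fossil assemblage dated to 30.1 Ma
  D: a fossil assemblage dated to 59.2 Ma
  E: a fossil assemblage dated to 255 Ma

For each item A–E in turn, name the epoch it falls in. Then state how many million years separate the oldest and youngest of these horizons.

A — Miocene; B — Guadalupian; C — Oligocene; D — Paleocene; E — Lopingian; span 255.1 million years

Match each age against the start–end ranges in the excerpt: A = 7 Ma → Miocene (23.03–5.333); B = 262.1 Ma → Guadalupian (273.01–259.51); C = 30.1 Ma → Oligocene (33.9–23.03); D = 59.2 Ma → Paleocene (66–56); E = 255 Ma → Lopingian (259.51–251.902).
The largest age is 262.1 Ma and the smallest is 7 Ma; their difference is 255.1 Myr.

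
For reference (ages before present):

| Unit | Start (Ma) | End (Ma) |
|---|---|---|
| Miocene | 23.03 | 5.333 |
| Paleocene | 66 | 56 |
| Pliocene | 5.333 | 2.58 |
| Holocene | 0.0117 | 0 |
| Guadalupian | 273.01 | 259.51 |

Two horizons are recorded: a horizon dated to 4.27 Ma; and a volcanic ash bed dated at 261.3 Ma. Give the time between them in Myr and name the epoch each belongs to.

Elapsed time: 261.3 − 4.27 = 257.03 Myr.
4.27 Ma lies within 5.333–2.58 Ma: Pliocene.
261.3 Ma lies within 273.01–259.51 Ma: Guadalupian.

257.03 million years apart; the first in the Pliocene, the second in the Guadalupian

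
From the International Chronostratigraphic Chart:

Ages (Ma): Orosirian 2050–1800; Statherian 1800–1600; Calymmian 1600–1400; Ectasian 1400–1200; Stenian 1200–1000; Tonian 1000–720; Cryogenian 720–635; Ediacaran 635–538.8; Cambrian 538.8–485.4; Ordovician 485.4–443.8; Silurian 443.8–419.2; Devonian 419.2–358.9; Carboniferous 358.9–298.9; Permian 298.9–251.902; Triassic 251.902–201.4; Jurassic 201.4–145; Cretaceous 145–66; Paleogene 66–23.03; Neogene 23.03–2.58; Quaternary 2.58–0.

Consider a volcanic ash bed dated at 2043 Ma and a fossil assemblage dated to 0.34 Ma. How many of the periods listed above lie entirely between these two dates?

The older date is 2043 Ma and the younger is 0.34 Ma.
Periods with start < 2043 and end > 0.34 Ma: Statherian (1800–1600), Calymmian (1600–1400), Ectasian (1400–1200), Stenian (1200–1000), Tonian (1000–720), Cryogenian (720–635), Ediacaran (635–538.8), Cambrian (538.8–485.4), Ordovician (485.4–443.8), Silurian (443.8–419.2), Devonian (419.2–358.9), Carboniferous (358.9–298.9), Permian (298.9–251.902), Triassic (251.902–201.4), Jurassic (201.4–145), Cretaceous (145–66), Paleogene (66–23.03), Neogene (23.03–2.58).
That is 18 complete periods.

18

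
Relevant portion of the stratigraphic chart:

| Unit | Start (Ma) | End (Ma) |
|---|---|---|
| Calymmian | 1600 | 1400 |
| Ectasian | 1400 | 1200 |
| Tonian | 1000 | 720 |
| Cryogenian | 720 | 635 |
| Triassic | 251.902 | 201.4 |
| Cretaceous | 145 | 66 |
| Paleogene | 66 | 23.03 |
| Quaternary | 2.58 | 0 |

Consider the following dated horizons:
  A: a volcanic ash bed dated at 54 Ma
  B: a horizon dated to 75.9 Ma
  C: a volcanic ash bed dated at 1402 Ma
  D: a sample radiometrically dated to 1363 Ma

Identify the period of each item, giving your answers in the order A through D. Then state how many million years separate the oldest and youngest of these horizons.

A — Paleogene; B — Cretaceous; C — Calymmian; D — Ectasian; span 1348 million years

A: 54 Ma lies in 66–23.03 Ma, so Paleogene.
B: 75.9 Ma lies in 145–66 Ma, so Cretaceous.
C: 1402 Ma lies in 1600–1400 Ma, so Calymmian.
D: 1363 Ma lies in 1400–1200 Ma, so Ectasian.
Oldest = 1402 Ma, youngest = 54 Ma → span 1348 Myr.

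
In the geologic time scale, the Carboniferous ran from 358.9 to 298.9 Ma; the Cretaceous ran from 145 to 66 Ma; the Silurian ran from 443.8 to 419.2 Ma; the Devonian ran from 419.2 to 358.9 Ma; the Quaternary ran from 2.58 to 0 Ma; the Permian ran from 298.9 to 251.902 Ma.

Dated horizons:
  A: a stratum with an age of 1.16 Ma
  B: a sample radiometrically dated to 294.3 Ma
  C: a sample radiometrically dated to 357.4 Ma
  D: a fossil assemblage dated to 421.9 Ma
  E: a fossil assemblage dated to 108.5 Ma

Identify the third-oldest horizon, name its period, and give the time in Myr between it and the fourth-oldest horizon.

B, in the Permian; 185.8 million years to E

Larger Ma means older, so oldest first: D 421.9 > C 357.4 > B 294.3 > E 108.5 > A 1.16.
Counting 3 along gives B (294.3 Ma); the excerpt puts that inside the Permian, 298.9–251.902 Ma.
Next in line is E (108.5 Ma), and 294.3 − 108.5 = 185.8 Myr.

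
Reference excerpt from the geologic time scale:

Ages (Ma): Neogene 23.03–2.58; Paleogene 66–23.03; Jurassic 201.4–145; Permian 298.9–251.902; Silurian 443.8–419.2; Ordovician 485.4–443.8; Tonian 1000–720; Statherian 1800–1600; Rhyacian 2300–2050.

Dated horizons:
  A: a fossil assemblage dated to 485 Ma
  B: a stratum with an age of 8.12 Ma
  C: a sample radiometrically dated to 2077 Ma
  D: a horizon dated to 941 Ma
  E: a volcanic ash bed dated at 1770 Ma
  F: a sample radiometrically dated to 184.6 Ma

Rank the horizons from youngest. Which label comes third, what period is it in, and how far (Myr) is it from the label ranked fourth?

Sorted youngest-first by Ma: B (8.12), F (184.6), A (485), D (941), E (1770), C (2077).
The third youngest is A at 485 Ma, which lies in 485.4–443.8 Ma: the Ordovician.
The fourth youngest is D at 941 Ma; separation = |485 − 941| = 456 Myr.

A, in the Ordovician; 456 million years to D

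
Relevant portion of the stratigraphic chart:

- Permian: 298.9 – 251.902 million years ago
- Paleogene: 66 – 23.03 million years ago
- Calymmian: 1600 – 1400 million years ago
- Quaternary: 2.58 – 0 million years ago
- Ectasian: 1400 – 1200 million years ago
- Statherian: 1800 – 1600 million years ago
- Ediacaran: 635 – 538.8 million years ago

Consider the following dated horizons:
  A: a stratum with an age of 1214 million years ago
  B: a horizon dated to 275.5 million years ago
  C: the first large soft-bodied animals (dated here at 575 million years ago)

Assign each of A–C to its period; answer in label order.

A: 1214 Ma lies in 1400–1200 Ma, so Ectasian.
B: 275.5 Ma lies in 298.9–251.902 Ma, so Permian.
C: 575 Ma lies in 635–538.8 Ma, so Ediacaran.

A — Ectasian; B — Permian; C — Ediacaran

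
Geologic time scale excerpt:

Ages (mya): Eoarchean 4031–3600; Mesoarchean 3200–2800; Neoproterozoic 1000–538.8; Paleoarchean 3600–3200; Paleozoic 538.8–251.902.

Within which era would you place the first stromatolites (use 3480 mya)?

Paleoarchean

3480 Ma lies between 3600 and 3200 Ma, so it falls in the Paleoarchean.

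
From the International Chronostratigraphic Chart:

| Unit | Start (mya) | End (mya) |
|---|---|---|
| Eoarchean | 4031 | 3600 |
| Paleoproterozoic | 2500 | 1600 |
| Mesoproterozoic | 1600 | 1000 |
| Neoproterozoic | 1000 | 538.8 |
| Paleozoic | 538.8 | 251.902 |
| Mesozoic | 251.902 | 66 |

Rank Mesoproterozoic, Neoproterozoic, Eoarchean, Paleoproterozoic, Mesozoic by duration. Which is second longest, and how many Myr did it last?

Mesoproterozoic, 600 million years

Start − end for each: Mesoproterozoic 1600 − 1000 = 600; Neoproterozoic 1000 − 538.8 = 461.2; Eoarchean 4031 − 3600 = 431; Paleoproterozoic 2500 − 1600 = 900; Mesozoic 251.902 − 66 = 185.902.
Ranking these from longest: Paleoproterozoic > Mesoproterozoic > Neoproterozoic > Eoarchean > Mesozoic.
Position 2 in that ranking is Mesoproterozoic, which lasted 600 Myr.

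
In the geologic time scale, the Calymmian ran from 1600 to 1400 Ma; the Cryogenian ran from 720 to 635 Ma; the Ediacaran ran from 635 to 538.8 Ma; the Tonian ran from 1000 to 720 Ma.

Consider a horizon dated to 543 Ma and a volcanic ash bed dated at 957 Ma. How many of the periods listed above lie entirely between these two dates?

1

The older date is 957 Ma and the younger is 543 Ma.
Periods with start < 957 and end > 543 Ma: Cryogenian (720–635).
That is 1 complete period.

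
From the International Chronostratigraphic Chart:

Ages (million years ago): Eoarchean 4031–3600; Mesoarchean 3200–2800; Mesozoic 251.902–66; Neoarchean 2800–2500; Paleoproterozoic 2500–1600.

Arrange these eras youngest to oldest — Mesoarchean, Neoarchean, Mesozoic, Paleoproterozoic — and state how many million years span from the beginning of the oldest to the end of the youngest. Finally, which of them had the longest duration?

From the excerpt: Mesoarchean 3200–2800; Neoarchean 2800–2500; Mesozoic 251.902–66; Paleoproterozoic 2500–1600 (Ma).
Larger Ma is earlier, so the oldest is Mesoarchean and the youngest is Mesozoic; youngest to oldest: Mesozoic, Paleoproterozoic, Neoarchean, Mesoarchean.
Oldest start 3200 minus youngest end 66 gives 3134 Myr overall.
Individual lengths (start − end): Paleoproterozoic 900; Neoarchean 300; Mesozoic 185.902; Mesoarchean 400. The largest is Paleoproterozoic at 900 Myr.

Mesozoic → Paleoproterozoic → Neoarchean → Mesoarchean; total span 3134 Myr; longest is Paleoproterozoic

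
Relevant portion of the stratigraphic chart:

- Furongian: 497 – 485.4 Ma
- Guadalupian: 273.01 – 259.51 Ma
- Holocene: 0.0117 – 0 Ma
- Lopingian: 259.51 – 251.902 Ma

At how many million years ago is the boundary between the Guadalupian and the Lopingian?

259.51 Ma

The Guadalupian ends and the Lopingian begins at 259.51 Ma.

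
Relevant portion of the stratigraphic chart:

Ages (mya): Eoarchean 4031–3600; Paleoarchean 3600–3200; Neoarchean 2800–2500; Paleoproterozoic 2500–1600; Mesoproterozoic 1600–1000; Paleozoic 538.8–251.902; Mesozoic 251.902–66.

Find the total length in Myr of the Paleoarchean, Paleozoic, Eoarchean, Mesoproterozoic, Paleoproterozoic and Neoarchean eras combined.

2917.898 million years

Each duration: Paleoarchean = 400; Paleozoic = 286.898; Eoarchean = 431; Mesoproterozoic = 600; Paleoproterozoic = 900; Neoarchean = 300.
Sum: 400 + 286.898 + 431 + 600 + 900 + 300 = 2917.898 Myr.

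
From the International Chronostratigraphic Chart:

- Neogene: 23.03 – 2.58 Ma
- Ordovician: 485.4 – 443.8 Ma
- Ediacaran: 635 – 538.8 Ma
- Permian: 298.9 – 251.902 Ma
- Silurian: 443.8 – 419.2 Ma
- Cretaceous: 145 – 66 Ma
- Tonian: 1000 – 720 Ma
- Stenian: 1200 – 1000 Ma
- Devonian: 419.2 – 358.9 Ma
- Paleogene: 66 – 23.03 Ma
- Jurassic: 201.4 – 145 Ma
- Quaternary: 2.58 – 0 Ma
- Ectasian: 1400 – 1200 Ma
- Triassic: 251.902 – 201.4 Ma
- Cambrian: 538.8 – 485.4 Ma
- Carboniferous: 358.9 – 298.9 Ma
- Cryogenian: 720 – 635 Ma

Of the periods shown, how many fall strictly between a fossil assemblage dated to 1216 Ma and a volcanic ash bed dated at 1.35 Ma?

15

1216 Ma sits inside the Ectasian (1400–1200) and 1.35 Ma inside the Quaternary (2.58–0); neither of those is wholly between the two dates.
The listed periods lying completely between them are Stenian, Tonian, Cryogenian, Ediacaran, Cambrian, Ordovician, Silurian, Devonian, Carboniferous, Permian, Triassic, Jurassic, Cretaceous, Paleogene, Neogene — 15 in all.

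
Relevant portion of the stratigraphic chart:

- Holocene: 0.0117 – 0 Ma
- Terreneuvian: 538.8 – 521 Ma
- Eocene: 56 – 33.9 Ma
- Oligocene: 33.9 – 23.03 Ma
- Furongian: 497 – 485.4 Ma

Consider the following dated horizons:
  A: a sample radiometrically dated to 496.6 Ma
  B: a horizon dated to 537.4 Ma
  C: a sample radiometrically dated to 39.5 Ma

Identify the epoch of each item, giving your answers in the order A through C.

A — Furongian; B — Terreneuvian; C — Eocene

Match each age against the start–end ranges in the excerpt: A = 496.6 Ma → Furongian (497–485.4); B = 537.4 Ma → Terreneuvian (538.8–521); C = 39.5 Ma → Eocene (56–33.9).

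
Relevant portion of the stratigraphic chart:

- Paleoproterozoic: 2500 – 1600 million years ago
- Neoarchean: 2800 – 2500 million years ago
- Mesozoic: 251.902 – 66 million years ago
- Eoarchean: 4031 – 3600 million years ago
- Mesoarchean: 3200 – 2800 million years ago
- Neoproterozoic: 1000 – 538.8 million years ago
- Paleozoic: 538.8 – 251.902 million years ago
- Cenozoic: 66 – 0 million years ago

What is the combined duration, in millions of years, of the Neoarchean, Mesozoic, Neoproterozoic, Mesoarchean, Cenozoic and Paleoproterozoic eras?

2313.102 million years

Duration is start − end for each: (2800 − 2500) + (251.902 − 66) + (1000 − 538.8) + (3200 − 2800) + (66 − 0) + (2500 − 1600).
That is 300 + 185.902 + 461.2 + 400 + 66 + 900, which totals 2313.102 million years.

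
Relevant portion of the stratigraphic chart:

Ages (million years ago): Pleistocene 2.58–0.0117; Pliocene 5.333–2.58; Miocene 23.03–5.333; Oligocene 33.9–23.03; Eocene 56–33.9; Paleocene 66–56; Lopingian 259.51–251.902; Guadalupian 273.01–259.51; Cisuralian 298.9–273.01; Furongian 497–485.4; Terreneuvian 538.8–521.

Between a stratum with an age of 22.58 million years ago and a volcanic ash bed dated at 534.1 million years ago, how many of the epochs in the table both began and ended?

7

The older date is 534.1 Ma and the younger is 22.58 Ma.
Epochs with start < 534.1 and end > 22.58 Ma: Furongian (497–485.4), Cisuralian (298.9–273.01), Guadalupian (273.01–259.51), Lopingian (259.51–251.902), Paleocene (66–56), Eocene (56–33.9), Oligocene (33.9–23.03).
That is 7 complete epochs.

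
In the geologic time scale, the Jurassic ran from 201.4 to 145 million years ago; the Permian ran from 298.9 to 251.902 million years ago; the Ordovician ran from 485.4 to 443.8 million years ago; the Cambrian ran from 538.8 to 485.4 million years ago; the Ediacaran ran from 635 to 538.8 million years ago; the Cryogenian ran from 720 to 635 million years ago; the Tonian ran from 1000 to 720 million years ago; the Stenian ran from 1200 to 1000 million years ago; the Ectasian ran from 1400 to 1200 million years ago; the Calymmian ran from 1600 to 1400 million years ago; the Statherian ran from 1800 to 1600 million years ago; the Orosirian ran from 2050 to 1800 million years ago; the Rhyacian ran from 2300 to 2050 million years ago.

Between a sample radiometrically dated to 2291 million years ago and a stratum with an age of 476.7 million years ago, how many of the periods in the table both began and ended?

2291 Ma sits inside the Rhyacian (2300–2050) and 476.7 Ma inside the Ordovician (485.4–443.8); neither of those is wholly between the two dates.
The listed periods lying completely between them are Orosirian, Statherian, Calymmian, Ectasian, Stenian, Tonian, Cryogenian, Ediacaran, Cambrian — 9 in all.

9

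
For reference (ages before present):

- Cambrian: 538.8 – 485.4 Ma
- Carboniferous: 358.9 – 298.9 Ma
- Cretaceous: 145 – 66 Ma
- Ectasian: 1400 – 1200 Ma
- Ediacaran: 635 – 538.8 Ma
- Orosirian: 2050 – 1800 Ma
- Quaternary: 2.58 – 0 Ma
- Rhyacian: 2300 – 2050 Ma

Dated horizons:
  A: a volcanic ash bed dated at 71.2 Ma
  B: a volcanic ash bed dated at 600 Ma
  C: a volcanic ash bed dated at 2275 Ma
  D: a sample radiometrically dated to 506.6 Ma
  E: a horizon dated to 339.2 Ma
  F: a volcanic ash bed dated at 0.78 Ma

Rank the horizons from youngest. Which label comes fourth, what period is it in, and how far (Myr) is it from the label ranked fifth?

D, in the Cambrian; 93.4 million years to B

Smaller Ma means younger, so youngest first: F 0.78 < A 71.2 < E 339.2 < D 506.6 < B 600 < C 2275.
Counting 4 along gives D (506.6 Ma); the excerpt puts that inside the Cambrian, 538.8–485.4 Ma.
Next in line is B (600 Ma), and 600 − 506.6 = 93.4 Myr.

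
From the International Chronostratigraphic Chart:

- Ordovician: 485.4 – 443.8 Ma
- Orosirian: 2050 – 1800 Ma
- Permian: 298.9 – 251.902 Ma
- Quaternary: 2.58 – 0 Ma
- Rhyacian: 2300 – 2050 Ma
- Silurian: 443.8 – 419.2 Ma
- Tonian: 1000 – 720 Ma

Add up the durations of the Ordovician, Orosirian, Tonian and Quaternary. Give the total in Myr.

Each duration: Ordovician = 41.6; Orosirian = 250; Tonian = 280; Quaternary = 2.58.
Sum: 41.6 + 250 + 280 + 2.58 = 574.18 Myr.

574.18 million years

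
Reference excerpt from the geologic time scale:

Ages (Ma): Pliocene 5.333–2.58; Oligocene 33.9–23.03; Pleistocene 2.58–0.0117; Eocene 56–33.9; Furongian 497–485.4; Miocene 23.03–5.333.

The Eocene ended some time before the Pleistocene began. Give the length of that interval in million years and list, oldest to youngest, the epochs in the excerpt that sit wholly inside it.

The Eocene closes at 33.9 Ma and the Pleistocene opens at 2.58 Ma, so the interval is 33.9 − 2.58 = 31.32 Myr.
An epoch fits inside if it starts at or after 33.9 Ma and ends at or before 2.58 Ma; oldest first that gives Oligocene, Miocene, Pliocene.

31.32 million years; Oligocene, Miocene, Pliocene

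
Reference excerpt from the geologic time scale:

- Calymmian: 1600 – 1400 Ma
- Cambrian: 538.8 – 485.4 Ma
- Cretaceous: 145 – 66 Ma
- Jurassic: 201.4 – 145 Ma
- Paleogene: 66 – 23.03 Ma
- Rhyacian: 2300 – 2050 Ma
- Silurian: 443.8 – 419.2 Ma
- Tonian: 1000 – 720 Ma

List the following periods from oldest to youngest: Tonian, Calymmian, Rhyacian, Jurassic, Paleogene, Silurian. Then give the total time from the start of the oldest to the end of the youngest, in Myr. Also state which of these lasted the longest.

Start ages (Ma): Rhyacian 2300, Calymmian 1600, Tonian 1000, Silurian 443.8, Jurassic 201.4, Paleogene 66.
Ordered oldest to youngest: Rhyacian, Calymmian, Tonian, Silurian, Jurassic, Paleogene.
Span = 2300 − 23.03 = 2276.97 Myr.
Durations: Jurassic 56.4, Silurian 24.6, Tonian 280, Paleogene 42.97, Rhyacian 250, Calymmian 200 → longest is Tonian (280 Myr).

Rhyacian, Calymmian, Tonian, Silurian, Jurassic, Paleogene; total span 2276.97 Myr; longest is Tonian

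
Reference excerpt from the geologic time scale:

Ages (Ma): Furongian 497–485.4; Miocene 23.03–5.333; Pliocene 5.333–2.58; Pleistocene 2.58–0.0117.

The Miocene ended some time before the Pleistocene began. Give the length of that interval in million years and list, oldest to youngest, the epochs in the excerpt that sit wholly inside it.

End of Miocene = 5.333 Ma; start of Pleistocene = 2.58 Ma.
Gap = 5.333 − 2.58 = 2.753 Myr.
Epochs wholly inside 5.333–2.58 Ma: Pliocene (5.333–2.58).

2.753 million years; Pliocene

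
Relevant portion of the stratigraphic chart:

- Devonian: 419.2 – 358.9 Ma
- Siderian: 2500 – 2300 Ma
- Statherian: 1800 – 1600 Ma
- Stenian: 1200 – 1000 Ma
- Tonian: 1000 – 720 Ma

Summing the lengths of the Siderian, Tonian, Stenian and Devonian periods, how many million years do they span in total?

740.3 million years

Each duration: Siderian = 200; Tonian = 280; Stenian = 200; Devonian = 60.3.
Sum: 200 + 280 + 200 + 60.3 = 740.3 Myr.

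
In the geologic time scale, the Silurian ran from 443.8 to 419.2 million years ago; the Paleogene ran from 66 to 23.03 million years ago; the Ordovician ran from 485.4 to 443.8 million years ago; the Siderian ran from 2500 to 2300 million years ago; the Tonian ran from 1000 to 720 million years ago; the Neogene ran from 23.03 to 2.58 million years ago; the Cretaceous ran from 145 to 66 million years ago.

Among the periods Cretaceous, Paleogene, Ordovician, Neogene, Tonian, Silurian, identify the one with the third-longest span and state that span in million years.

Durations: Cretaceous 79; Paleogene 42.97; Ordovician 41.6; Neogene 20.45; Tonian 280; Silurian 24.6 Myr.
Sorted longest-first: Tonian (280), Cretaceous (79), Paleogene (42.97), Ordovician (41.6), Silurian (24.6), Neogene (20.45).
The third longest is Paleogene at 42.97 Myr.

Paleogene, 42.97 million years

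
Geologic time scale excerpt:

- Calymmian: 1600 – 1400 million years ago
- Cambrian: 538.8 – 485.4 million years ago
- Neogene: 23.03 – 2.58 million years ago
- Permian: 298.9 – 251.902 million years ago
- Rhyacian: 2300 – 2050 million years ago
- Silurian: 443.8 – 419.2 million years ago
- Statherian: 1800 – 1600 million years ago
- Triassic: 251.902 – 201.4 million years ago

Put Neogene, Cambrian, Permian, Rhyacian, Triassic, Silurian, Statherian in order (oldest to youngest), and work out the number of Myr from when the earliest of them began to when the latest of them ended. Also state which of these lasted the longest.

Rhyacian, Statherian, Cambrian, Silurian, Permian, Triassic, Neogene; total span 2297.42 Myr; longest is Rhyacian

From the excerpt: Neogene 23.03–2.58; Cambrian 538.8–485.4; Permian 298.9–251.902; Rhyacian 2300–2050; Triassic 251.902–201.4; Silurian 443.8–419.2; Statherian 1800–1600 (Ma).
Larger Ma is earlier, so the oldest is Rhyacian and the youngest is Neogene; oldest to youngest: Rhyacian, Statherian, Cambrian, Silurian, Permian, Triassic, Neogene.
Oldest start 2300 minus youngest end 2.58 gives 2297.42 Myr overall.
Individual lengths (start − end): Statherian 200; Triassic 50.502; Neogene 20.45; Cambrian 53.4; Permian 46.998; Rhyacian 250; Silurian 24.6. The largest is Rhyacian at 250 Myr.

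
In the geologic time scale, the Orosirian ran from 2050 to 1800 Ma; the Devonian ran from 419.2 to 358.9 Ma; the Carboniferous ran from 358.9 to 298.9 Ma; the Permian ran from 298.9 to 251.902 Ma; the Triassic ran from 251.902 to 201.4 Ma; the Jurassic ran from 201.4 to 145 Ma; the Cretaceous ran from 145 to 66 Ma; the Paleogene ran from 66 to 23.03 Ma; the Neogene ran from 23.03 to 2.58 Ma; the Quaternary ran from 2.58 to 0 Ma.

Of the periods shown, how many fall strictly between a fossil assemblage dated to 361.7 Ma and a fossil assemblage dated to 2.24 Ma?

7

361.7 Ma sits inside the Devonian (419.2–358.9) and 2.24 Ma inside the Quaternary (2.58–0); neither of those is wholly between the two dates.
The listed periods lying completely between them are Carboniferous, Permian, Triassic, Jurassic, Cretaceous, Paleogene, Neogene — 7 in all.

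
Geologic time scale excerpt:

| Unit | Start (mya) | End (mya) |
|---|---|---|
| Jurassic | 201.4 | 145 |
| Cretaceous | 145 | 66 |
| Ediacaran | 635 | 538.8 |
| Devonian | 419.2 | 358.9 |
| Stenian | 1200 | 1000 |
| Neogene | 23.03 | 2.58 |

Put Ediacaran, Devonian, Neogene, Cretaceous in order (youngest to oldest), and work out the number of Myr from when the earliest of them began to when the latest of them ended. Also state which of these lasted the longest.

Start ages (Ma): Ediacaran 635, Devonian 419.2, Cretaceous 145, Neogene 23.03.
Ordered youngest to oldest: Neogene, Cretaceous, Devonian, Ediacaran.
Span = 635 − 2.58 = 632.42 Myr.
Durations: Ediacaran 96.2, Neogene 20.45, Devonian 60.3, Cretaceous 79 → longest is Ediacaran (96.2 Myr).

Neogene, Cretaceous, Devonian, Ediacaran; total span 632.42 Myr; longest is Ediacaran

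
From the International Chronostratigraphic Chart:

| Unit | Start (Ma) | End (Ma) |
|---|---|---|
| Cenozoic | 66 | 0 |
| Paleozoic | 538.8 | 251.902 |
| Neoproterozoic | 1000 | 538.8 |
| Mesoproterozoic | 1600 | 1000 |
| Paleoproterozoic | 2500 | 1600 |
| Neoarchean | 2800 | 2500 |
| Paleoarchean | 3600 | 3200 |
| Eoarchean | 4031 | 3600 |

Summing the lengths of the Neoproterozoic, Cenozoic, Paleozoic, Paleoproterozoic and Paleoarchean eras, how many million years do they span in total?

Each duration: Neoproterozoic = 461.2; Cenozoic = 66; Paleozoic = 286.898; Paleoproterozoic = 900; Paleoarchean = 400.
Sum: 461.2 + 66 + 286.898 + 900 + 400 = 2114.098 Myr.

2114.098 million years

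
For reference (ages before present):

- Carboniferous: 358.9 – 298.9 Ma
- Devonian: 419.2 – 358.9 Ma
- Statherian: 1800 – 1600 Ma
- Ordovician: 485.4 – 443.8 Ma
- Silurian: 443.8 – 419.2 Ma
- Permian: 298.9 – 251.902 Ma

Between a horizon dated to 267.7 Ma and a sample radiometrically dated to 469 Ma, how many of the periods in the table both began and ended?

The older date is 469 Ma and the younger is 267.7 Ma.
Periods with start < 469 and end > 267.7 Ma: Silurian (443.8–419.2), Devonian (419.2–358.9), Carboniferous (358.9–298.9).
That is 3 complete periods.

3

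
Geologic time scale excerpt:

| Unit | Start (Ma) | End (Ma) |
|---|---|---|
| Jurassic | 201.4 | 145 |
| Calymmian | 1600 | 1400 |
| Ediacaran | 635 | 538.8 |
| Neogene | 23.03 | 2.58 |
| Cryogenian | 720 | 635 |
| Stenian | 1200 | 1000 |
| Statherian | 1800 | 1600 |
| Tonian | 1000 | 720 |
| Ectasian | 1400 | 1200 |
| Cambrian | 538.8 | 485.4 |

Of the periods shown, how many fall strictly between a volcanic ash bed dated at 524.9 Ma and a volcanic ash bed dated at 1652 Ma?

6

The older date is 1652 Ma and the younger is 524.9 Ma.
Periods with start < 1652 and end > 524.9 Ma: Calymmian (1600–1400), Ectasian (1400–1200), Stenian (1200–1000), Tonian (1000–720), Cryogenian (720–635), Ediacaran (635–538.8).
That is 6 complete periods.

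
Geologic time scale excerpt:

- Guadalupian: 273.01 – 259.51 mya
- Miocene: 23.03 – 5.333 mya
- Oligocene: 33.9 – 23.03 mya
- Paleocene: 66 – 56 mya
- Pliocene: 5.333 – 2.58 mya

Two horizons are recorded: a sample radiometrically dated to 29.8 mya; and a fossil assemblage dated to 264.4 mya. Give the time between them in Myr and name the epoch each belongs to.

Elapsed time: 264.4 − 29.8 = 234.6 Myr.
29.8 Ma lies within 33.9–23.03 Ma: Oligocene.
264.4 Ma lies within 273.01–259.51 Ma: Guadalupian.

234.6 million years apart; the first in the Oligocene, the second in the Guadalupian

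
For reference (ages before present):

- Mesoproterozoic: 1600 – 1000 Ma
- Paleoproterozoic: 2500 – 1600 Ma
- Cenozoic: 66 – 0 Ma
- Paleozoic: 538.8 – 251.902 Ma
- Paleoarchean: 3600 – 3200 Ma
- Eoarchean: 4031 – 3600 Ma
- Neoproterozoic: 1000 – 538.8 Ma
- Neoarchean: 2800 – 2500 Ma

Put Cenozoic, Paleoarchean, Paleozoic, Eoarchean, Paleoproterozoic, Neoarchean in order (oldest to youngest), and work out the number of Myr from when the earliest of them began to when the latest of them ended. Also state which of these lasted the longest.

Start ages (Ma): Eoarchean 4031, Paleoarchean 3600, Neoarchean 2800, Paleoproterozoic 2500, Paleozoic 538.8, Cenozoic 66.
Ordered oldest to youngest: Eoarchean, Paleoarchean, Neoarchean, Paleoproterozoic, Paleozoic, Cenozoic.
Span = 4031 − 0 = 4031 Myr.
Durations: Paleoproterozoic 900, Neoarchean 300, Eoarchean 431, Paleoarchean 400, Paleozoic 286.898, Cenozoic 66 → longest is Paleoproterozoic (900 Myr).

Eoarchean, Paleoarchean, Neoarchean, Paleoproterozoic, Paleozoic, Cenozoic; total span 4031 Myr; longest is Paleoproterozoic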